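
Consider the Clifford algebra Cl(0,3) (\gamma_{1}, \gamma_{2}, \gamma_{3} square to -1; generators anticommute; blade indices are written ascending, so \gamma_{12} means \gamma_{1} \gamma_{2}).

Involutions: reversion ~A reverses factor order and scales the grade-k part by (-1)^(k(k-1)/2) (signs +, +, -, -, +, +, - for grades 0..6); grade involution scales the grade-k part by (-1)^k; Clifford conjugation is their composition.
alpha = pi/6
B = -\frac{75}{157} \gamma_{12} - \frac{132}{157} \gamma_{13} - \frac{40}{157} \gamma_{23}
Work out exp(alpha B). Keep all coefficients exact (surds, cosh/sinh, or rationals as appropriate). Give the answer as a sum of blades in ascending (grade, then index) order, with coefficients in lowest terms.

B^2 term by term: the squares give (-\frac{75}{157})^2*(\gamma_{12})^2 + (-\frac{132}{157})^2*(\gamma_{13})^2 + (-\frac{40}{157})^2*(\gamma_{23})^2 = \frac{5625}{24649}*(-1) + \frac{17424}{24649}*(-1) + \frac{1600}{24649}*(-1) = -1 (each basis 2-blade squares to minus the product of its generators' squares); cross terms between blades sharing an index anticommute and cancel. So B^2 = -1.
B^2 = -1 — the series telescopes trigonometrically here: l = 1, alpha*l = \frac{\pi}{6}, so exp(alpha B) = cos(\frac{\pi}{6}) + (sin(\frac{\pi}{6})/1)*B = \frac{\sqrt{3}}{2} + (\frac{1}{2})*B.
Answer: \frac{\sqrt{3}}{2} - \frac{75}{314} \gamma_{12} - \frac{66}{157} \gamma_{13} - \frac{20}{157} \gamma_{23}


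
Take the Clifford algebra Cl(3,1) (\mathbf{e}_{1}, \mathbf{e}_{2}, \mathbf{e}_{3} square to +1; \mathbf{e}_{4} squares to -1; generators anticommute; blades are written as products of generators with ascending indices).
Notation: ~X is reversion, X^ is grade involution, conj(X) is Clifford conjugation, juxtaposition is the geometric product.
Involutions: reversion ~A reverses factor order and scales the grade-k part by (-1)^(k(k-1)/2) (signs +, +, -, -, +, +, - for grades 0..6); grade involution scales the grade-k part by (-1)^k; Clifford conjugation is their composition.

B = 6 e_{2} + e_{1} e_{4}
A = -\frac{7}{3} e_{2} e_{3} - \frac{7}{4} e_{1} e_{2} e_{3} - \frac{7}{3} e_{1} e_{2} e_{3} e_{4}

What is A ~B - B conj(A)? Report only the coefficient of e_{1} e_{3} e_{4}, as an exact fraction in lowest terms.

first term: 14 e_{3} + \frac{21}{2} e_{1} e_{3} + \frac{7}{3} e_{2} e_{3} - 14 e_{1} e_{3} e_{4} + \frac{7}{4} e_{2} e_{3} e_{4} + \frac{7}{3} e_{1} e_{2} e_{3} e_{4}
second term: 14 e_{3} + \frac{21}{2} e_{1} e_{3} - \frac{7}{3} e_{2} e_{3} + 14 e_{1} e_{3} e_{4} + \frac{7}{4} e_{2} e_{3} e_{4} + \frac{7}{3} e_{1} e_{2} e_{3} e_{4}
Answer: -28


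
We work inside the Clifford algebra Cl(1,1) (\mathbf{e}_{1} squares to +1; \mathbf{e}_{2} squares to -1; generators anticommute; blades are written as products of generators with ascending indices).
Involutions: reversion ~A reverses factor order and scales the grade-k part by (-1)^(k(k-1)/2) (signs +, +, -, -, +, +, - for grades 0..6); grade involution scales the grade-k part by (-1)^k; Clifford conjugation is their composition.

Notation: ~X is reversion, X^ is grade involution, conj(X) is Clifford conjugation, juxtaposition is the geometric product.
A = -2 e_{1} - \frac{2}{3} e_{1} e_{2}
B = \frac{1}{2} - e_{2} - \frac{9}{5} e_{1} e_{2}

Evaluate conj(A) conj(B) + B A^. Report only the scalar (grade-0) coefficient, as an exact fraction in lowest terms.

first term: \frac{6}{5} + \frac{1}{3} e_{1} + \frac{18}{5} e_{2} + \frac{7}{3} e_{1} e_{2}
second term: \frac{6}{5} + \frac{5}{3} e_{1} + \frac{18}{5} e_{2} + \frac{5}{3} e_{1} e_{2}
Answer: \frac{12}{5}


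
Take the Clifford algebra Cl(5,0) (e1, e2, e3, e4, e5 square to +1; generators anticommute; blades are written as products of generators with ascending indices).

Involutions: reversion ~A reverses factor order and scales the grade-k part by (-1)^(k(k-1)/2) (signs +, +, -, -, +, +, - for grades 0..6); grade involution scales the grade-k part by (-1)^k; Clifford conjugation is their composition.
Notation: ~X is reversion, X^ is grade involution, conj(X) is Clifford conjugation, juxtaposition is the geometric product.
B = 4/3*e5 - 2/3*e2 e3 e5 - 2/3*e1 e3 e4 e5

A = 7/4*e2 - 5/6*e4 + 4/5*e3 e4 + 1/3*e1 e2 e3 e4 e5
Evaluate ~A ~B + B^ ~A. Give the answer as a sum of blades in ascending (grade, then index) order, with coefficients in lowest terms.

first term: 2/9*e2 - 2/9*e1 e4 - 8/15*e1 e5 + 7/3*e2 e5 + 7/6*e3 e5 - 10/9*e4 e5 + 5/9*e1 e3 e5 + 8/15*e2 e4 e5 - 16/15*e3 e4 e5 + 4/9*e1 e2 e3 e4 - 5/9*e2 e3 e4 e5 + 7/6*e1 e2 e3 e4 e5
second term: 2/9*e2 - 2/9*e1 e4 - 8/15*e1 e5 + 7/3*e2 e5 + 7/6*e3 e5 - 10/9*e4 e5 - 5/9*e1 e3 e5 - 8/15*e2 e4 e5 + 16/15*e3 e4 e5 - 4/9*e1 e2 e3 e4 + 5/9*e2 e3 e4 e5 + 7/6*e1 e2 e3 e4 e5
Answer: 4/9*e2 - 4/9*e1 e4 - 16/15*e1 e5 + 14/3*e2 e5 + 7/3*e3 e5 - 20/9*e4 e5 + 7/3*e1 e2 e3 e4 e5


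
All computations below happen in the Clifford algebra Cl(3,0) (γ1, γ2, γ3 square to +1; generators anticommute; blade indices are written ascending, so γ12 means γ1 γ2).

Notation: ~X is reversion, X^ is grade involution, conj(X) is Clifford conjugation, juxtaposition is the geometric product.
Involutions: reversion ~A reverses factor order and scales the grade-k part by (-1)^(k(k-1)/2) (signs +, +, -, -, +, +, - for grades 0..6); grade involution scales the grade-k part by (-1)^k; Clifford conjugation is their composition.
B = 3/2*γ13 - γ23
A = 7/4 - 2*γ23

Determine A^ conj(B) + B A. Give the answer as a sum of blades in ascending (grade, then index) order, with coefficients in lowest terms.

first term: 2 + 3*γ12 - 21/8*γ13 + 7/4*γ23
second term: -2 + 3*γ12 + 21/8*γ13 - 7/4*γ23
Answer: 6*γ12


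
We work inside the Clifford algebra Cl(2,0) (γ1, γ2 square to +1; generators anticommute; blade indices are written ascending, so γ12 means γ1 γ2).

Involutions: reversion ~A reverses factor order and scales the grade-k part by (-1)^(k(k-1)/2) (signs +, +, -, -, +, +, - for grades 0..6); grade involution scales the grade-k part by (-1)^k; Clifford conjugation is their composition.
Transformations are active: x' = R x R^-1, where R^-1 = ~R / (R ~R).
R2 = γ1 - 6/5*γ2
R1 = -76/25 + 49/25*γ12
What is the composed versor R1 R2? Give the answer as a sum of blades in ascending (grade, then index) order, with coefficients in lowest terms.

Distribute over the terms of R1 (each basis-blade product reordered to ascending indices, repeated generators contracted through their squares):
(-76/25) R2 = -76/25*γ1 + 456/125*γ2
(49/25*γ12) R2 = -294/125*γ1 - 49/25*γ2
Summing the partial products and collecting blades:
Answer: -674/125*γ1 + 211/125*γ2


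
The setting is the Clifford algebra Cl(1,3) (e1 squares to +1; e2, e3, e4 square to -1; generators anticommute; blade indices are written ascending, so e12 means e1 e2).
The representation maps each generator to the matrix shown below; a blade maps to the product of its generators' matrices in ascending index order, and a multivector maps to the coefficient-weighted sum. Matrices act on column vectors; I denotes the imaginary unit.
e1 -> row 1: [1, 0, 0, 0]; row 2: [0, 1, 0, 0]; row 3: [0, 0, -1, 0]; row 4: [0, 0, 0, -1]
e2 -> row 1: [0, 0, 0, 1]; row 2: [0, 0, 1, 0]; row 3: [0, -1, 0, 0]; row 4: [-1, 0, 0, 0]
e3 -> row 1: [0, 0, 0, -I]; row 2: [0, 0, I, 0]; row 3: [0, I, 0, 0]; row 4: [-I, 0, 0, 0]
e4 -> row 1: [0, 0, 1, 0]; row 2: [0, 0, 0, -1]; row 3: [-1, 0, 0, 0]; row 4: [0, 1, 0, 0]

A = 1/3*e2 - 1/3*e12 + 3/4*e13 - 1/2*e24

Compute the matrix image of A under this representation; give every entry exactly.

Bivector images (products of the table entries): rho(e12) = rho(e1)rho(e2) = row 1: [0, 0, 0, 1]; row 2: [0, 0, 1, 0]; row 3: [0, 1, 0, 0]; row 4: [1, 0, 0, 0]; rho(e13) = rho(e1)rho(e3) = row 1: [0, 0, 0, -I]; row 2: [0, 0, I, 0]; row 3: [0, -I, 0, 0]; row 4: [I, 0, 0, 0]; rho(e24) = rho(e2)rho(e4) = row 1: [0, 1, 0, 0]; row 2: [-1, 0, 0, 0]; row 3: [0, 0, 0, 1]; row 4: [0, 0, -1, 0].
M = (1/3)*rho(e2) + (-1/3)*rho(e12) + (3/4)*rho(e13) + (-1/2)*rho(e24), summed entrywise:
Answer: row 1: [0, -1/2, 0, -3*I/4]; row 2: [1/2, 0, 3*I/4, 0]; row 3: [0, -2/3 - 3*I/4, 0, -1/2]; row 4: [-2/3 + 3*I/4, 0, 1/2, 0]


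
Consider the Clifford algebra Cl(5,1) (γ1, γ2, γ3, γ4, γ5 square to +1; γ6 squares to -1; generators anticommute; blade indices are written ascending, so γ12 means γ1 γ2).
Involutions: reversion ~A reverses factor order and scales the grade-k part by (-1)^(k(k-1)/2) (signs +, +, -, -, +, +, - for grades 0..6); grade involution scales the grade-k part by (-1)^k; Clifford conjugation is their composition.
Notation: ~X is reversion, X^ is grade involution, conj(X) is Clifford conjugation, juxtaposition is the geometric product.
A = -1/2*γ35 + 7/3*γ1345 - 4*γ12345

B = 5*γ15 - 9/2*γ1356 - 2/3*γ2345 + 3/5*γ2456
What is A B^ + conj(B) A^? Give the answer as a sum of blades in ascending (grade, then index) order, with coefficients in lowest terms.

first term: 8/3*γ1 - 14/9*γ12 - 5/2*γ13 - 9/4*γ16 + 1/3*γ24 - 35/3*γ34 + 21/2*γ46 - 12/5*γ136 - 20*γ234 + 18*γ246 + 7/5*γ1236 + 3/10*γ2346
second term: -8/3*γ1 + 14/9*γ12 - 5/2*γ13 - 9/4*γ16 + 1/3*γ24 + 35/3*γ34 - 21/2*γ46 - 12/5*γ136 - 20*γ234 + 18*γ246 + 7/5*γ1236 - 3/10*γ2346
Answer: -5*γ13 - 9/2*γ16 + 2/3*γ24 - 24/5*γ136 - 40*γ234 + 36*γ246 + 14/5*γ1236


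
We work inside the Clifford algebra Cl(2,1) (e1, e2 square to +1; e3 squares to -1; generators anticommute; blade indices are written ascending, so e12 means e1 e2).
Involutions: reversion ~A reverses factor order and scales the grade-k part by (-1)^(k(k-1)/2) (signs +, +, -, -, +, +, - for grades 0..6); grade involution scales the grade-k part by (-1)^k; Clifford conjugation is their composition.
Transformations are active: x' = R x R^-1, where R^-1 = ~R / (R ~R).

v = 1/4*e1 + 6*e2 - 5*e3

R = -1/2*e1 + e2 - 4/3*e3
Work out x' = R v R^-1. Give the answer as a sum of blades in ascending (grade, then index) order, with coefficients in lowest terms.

~R = -1/2*e1 + e2 - 4/3*e3, and R ~R = -19/36, so R^-1 = ~R / (-19/36).
R v = -19/24 - 13/4*e12 + 17/6*e13 + 3*e23
Answer: -7/4*e1 - 3*e2 + e3


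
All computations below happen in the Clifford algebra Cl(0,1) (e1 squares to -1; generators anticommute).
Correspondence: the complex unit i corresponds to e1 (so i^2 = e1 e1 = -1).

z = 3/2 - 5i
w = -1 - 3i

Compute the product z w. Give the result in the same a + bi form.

In blades: z = 3/2 - 5*e1, w = -1 - 3*e1.
Distribute z over w term by term (generator squares from the signature, products reordered to ascending indices): (3/2)*w = -3/2 - 9/2*e1; (-5*e1)*w = -15 + 5*e1.
Sum: -33/2 + 1/2*e1; translating back through the correspondence:
Answer: -33/2 + 1/2*i


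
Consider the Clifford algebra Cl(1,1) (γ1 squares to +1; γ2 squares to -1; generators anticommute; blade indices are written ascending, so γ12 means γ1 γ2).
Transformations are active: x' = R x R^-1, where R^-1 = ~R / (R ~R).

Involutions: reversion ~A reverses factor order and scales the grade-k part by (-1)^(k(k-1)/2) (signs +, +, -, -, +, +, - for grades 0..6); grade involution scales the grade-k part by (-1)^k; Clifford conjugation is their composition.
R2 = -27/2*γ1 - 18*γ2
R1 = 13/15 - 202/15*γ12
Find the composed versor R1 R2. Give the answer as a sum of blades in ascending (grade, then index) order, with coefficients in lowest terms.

Distribute over the terms of R1 (each basis-blade product reordered to ascending indices, repeated generators contracted through their squares):
(13/15) R2 = -117/10*γ1 - 78/5*γ2
(-202/15*γ12) R2 = -1212/5*γ1 - 909/5*γ2
Summing the partial products and collecting blades:
Answer: -2541/10*γ1 - 987/5*γ2


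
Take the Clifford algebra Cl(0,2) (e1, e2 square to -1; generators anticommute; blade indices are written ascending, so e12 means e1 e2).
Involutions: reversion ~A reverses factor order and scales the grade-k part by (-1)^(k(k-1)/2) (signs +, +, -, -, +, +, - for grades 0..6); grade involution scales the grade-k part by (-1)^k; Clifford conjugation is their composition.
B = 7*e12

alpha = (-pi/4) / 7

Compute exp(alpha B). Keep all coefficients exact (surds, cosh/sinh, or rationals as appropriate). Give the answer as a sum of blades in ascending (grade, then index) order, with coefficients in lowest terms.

B^2 = (7)^2*(e12)^2 = 49*(-1) = -49 (a basis 2-blade squares to minus the product of its generators' squares).
B^2 = -49 — the negative square puts this in the circular regime; l = 7, alpha*l = -pi/4, so exp(alpha B) = cos(-pi/4) + (sin(-pi/4)/7)*B = sqrt(2)/2 + (-sqrt(2)/14)*B.
Answer: sqrt(2)/2 - sqrt(2)/2*e12


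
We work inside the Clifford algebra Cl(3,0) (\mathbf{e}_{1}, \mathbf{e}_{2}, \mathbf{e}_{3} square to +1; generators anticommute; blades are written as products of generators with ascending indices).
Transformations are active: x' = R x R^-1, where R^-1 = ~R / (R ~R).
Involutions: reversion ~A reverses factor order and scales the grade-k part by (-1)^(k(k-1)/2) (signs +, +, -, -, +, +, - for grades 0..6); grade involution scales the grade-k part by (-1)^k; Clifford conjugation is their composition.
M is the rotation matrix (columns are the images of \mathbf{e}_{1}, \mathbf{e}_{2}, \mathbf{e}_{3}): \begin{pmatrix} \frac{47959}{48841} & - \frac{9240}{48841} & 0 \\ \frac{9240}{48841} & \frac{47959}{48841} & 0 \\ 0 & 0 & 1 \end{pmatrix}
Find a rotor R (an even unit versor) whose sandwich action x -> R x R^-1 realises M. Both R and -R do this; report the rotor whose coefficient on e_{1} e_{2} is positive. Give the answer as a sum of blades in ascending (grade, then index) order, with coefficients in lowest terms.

Method: write R = a + b12*e_{1} e_{2} + b13*e_{1} e_{3} + b23*e_{2} e_{3} with a^2 + b12^2 + b13^2 + b23^2 = 1 (so R^-1 = ~R). Expanding the columns R e_j ~R gives tr M = 4a^2 - 1 and, from the antisymmetric part, M21 - M12 = -4a*b12, M13 - M31 = 4a*b13, M32 - M23 = -4a*b23.
Here tr M = \frac{144759}{48841}, so a^2 = (1 + tr M)/4 = \frac{48400}{48841} and a = ±\frac{220}{221}. Taking a = \frac{220}{221}: M21 - M12 = \frac{18480}{48841}, M13 - M31 = 0, M32 - M23 = 0, giving b12 = -\frac{21}{221}, b13 = 0, b23 = 0, i.e. R = \frac{220}{221} - \frac{21}{221} e_{1} e_{2}.
Its e_{1} e_{2} coefficient is negative, so report the other preimage -R.
Answer: -\frac{220}{221} + \frac{21}{221} e_{1} e_{2}. Key observation: the double cover Spin(3) -> SO(3) sends R and -R to the same matrix (trace \frac{144759}{48841} here), so the stated sign of the e_{1} e_{2} coefficient is what selects one sheet.


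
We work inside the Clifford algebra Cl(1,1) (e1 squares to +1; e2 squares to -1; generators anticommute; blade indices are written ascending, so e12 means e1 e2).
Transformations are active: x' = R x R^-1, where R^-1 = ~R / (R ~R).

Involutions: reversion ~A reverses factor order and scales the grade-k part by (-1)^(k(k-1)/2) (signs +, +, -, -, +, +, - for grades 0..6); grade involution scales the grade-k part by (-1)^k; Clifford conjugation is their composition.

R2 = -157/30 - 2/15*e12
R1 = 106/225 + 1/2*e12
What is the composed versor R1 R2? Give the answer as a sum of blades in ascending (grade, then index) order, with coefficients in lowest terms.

Distribute over the terms of R1 (each basis-blade product reordered to ascending indices, repeated generators contracted through their squares):
(106/225) R2 = -8321/3375 - 212/3375*e12
(1/2*e12) R2 = -1/15 - 157/60*e12
Summing the partial products and collecting blades:
Answer: -8546/3375 - 36173/13500*e12


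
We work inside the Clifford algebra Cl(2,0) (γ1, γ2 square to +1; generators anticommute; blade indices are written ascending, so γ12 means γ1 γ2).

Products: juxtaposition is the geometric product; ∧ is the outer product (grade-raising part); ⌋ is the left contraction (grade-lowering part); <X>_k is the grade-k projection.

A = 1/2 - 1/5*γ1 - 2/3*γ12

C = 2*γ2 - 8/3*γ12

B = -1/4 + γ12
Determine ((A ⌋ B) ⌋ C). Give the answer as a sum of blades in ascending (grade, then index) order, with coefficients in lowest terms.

step 1: 13/24 - 1/5*γ2 + 1/2*γ12
step 2: 14/15 - 8/15*γ1 + 13/12*γ2 - 13/9*γ12
Answer: 14/15 - 8/15*γ1 + 13/12*γ2 - 13/9*γ12


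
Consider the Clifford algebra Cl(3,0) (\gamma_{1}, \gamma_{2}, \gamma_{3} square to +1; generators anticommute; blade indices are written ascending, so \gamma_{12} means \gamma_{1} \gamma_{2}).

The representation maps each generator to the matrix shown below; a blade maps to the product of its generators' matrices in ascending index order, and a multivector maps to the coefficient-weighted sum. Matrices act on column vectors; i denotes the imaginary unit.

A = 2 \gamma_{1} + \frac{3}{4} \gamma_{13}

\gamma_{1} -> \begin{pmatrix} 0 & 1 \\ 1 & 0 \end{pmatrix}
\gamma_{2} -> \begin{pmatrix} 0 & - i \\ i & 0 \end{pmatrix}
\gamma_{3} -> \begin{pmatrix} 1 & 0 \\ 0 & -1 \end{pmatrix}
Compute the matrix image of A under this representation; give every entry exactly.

Bivector images (products of the table entries): rho(\gamma_{13}) = rho(\gamma_{1})rho(\gamma_{3}) = \begin{pmatrix} 0 & -1 \\ 1 & 0 \end{pmatrix}.
M = (2)*rho(\gamma_{1}) + (\frac{3}{4})*rho(\gamma_{13}), summed entrywise:
Answer: \begin{pmatrix} 0 & \frac{5}{4} \\ \frac{11}{4} & 0 \end{pmatrix}


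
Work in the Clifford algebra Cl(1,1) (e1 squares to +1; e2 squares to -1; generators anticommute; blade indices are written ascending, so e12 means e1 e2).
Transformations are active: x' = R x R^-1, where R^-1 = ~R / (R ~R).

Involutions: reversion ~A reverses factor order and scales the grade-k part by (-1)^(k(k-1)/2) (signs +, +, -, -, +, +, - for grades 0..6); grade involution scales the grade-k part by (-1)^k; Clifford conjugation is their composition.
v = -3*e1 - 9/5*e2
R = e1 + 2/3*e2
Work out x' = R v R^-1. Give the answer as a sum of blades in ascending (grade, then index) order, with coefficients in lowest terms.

~R = e1 + 2/3*e2, and R ~R = 5/9, so R^-1 = ~R / (5/9).
R v = -9/5 + 1/5*e12
Answer: -87/25*e1 - 63/25*e2


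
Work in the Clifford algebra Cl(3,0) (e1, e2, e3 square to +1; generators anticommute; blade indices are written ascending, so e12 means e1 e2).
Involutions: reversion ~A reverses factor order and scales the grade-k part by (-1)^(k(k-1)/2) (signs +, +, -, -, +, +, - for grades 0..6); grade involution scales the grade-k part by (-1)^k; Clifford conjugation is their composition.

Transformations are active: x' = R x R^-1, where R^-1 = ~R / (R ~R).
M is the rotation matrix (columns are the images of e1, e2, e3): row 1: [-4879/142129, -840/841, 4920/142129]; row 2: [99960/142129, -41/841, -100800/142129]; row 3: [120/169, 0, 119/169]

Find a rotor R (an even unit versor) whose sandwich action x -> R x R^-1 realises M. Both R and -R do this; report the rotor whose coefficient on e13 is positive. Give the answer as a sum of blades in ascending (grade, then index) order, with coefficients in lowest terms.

Method: write R = a + b12*e12 + b13*e13 + b23*e23 with a^2 + b12^2 + b13^2 + b23^2 = 1 (so R^-1 = ~R). Expanding the columns R e_j ~R gives tr M = 4a^2 - 1 and, from the antisymmetric part, M21 - M12 = -4a*b12, M13 - M31 = 4a*b13, M32 - M23 = -4a*b23.
Here tr M = 88271/142129, so a^2 = (1 + tr M)/4 = 57600/142129 and a = ±240/377. Taking a = 240/377: M21 - M12 = 241920/142129, M13 - M31 = -96000/142129, M32 - M23 = 100800/142129, giving b12 = -252/377, b13 = -100/377, b23 = -105/377, i.e. R = 240/377 - 252/377*e12 - 100/377*e13 - 105/377*e23.
Its e13 coefficient is negative, so report the other preimage -R.
Answer: -240/377 + 252/377*e12 + 100/377*e13 + 105/377*e23. Recall the cover is two-to-one: with M of trace 88271/142129, both preimages act alike, and the stated e13 sign chooses the sheet.


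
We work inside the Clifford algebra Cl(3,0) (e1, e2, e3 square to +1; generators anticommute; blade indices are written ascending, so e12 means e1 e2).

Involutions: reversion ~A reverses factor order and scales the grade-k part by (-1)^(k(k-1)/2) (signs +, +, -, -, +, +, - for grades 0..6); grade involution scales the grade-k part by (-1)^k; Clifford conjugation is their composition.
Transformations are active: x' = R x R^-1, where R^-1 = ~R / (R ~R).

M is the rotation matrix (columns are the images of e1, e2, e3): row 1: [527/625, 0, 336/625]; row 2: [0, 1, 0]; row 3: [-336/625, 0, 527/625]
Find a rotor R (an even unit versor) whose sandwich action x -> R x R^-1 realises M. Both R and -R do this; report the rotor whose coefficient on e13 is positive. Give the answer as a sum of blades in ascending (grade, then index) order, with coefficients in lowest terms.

Method: write R = a + b12*e12 + b13*e13 + b23*e23 with a^2 + b12^2 + b13^2 + b23^2 = 1 (so R^-1 = ~R). Expanding the columns R e_j ~R gives tr M = 4a^2 - 1 and, from the antisymmetric part, M21 - M12 = -4a*b12, M13 - M31 = 4a*b13, M32 - M23 = -4a*b23.
Here tr M = 1679/625, so a^2 = (1 + tr M)/4 = 576/625 and a = ±24/25. Taking a = 24/25: M21 - M12 = 0, M13 - M31 = 672/625, M32 - M23 = 0, giving b12 = 0, b13 = 7/25, b23 = 0, i.e. R = 24/25 + 7/25*e13.
Its e13 coefficient is already positive.
Answer: 24/25 + 7/25*e13. Recall the cover is two-to-one: with M of trace 1679/625, both preimages act alike, and the stated e13 sign chooses the sheet.


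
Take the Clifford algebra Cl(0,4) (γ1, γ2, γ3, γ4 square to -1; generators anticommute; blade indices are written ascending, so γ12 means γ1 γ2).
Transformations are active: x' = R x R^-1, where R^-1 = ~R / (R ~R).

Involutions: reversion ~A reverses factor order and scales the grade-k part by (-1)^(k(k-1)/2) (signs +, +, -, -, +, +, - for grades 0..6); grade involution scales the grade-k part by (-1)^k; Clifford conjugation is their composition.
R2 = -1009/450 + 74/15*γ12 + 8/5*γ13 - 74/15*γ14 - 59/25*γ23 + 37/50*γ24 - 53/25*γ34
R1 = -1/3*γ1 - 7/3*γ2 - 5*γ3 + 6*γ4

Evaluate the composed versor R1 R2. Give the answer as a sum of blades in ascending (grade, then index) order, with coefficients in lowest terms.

Distribute over the terms of R1 (each basis-blade product reordered to ascending indices, repeated generators contracted through their squares):
(-1/3*γ1) R2 = 1009/1350*γ1 + 74/45*γ2 + 8/15*γ3 - 74/45*γ4 + 59/75*γ123 - 37/150*γ124 + 53/75*γ134
(-7/3*γ2) R2 = -518/45*γ1 + 7063/1350*γ2 - 413/75*γ3 + 259/150*γ4 + 56/15*γ123 - 518/45*γ124 + 371/75*γ234
(-5*γ3) R2 = -8*γ1 + 59/5*γ2 + 1009/90*γ3 - 53/5*γ4 - 74/3*γ123 - 74/3*γ134 + 37/10*γ234
(6*γ4) R2 = -148/5*γ1 + 111/25*γ2 - 318/25*γ3 - 1009/75*γ4 + 148/5*γ124 + 48/5*γ134 - 354/25*γ234
Summing the partial products and collecting blades:
Answer: -65291/1350*γ1 + 31207/1350*γ2 - 2917/450*γ3 - 10787/450*γ4 - 1511/75*γ123 + 8029/450*γ124 - 359/25*γ134 - 827/150*γ234


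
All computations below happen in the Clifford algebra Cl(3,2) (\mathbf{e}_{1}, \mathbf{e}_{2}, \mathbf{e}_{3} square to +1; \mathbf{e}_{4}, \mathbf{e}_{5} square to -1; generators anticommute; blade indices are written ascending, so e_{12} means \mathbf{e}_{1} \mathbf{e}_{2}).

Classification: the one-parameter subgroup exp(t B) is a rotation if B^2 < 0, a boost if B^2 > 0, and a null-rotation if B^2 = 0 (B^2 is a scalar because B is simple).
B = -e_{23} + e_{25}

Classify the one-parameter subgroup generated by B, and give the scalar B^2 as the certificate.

B^2 term by term: the squares give (-1)^2*(e_{23})^2 + (1)^2*(e_{25})^2 = 1*(-1) + 1*(+1) = 0 (each basis 2-blade squares to minus the product of its generators' squares); cross terms between blades sharing an index anticommute and cancel. So B^2 = 0.
Answer: null-rotation, certificate B^2 = 0. The class reads off the invariant scalar 0 directly.


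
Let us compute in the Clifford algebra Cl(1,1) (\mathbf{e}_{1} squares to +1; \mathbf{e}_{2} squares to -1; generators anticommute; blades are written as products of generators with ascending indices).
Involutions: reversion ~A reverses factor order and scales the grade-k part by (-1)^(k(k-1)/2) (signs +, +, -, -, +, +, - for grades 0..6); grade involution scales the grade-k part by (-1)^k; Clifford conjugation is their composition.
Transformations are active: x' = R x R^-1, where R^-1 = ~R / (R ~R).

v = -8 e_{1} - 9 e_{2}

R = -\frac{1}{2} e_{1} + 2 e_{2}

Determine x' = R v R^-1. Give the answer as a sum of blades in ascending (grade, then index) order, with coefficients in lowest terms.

~R = -\frac{1}{2} e_{1} + 2 e_{2}, and R ~R = -\frac{15}{4}, so R^-1 = ~R / (-\frac{15}{4}).
R v = 22 + \frac{41}{2} e_{1} e_{2}
Answer: \frac{208}{15} e_{1} - \frac{217}{15} e_{2}


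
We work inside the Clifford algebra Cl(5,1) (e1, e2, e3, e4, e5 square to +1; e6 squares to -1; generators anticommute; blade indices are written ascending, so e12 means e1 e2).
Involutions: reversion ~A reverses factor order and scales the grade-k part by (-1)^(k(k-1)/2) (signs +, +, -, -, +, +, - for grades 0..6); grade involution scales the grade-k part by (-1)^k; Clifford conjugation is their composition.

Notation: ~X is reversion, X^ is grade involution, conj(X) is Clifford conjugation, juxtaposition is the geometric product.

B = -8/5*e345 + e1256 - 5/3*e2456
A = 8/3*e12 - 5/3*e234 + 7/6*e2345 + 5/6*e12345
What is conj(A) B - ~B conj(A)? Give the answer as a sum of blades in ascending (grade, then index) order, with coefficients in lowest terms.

first term: 28/15*e2 - 4/3*e12 - 8/3*e25 - 35/18*e36 + 8/3*e56 + 25/18*e136 + 5/6*e346 + 25/9*e356 - 7/6*e1346 + 40/9*e1456 + 64/15*e12345 + 5/3*e13456
second term: 28/15*e2 + 4/3*e12 - 8/3*e25 + 35/18*e36 + 8/3*e56 - 25/18*e136 - 5/6*e346 + 25/9*e356 - 7/6*e1346 - 40/9*e1456 - 64/15*e12345 - 5/3*e13456
Answer: -8/3*e12 - 35/9*e36 + 25/9*e136 + 5/3*e346 + 80/9*e1456 + 128/15*e12345 + 10/3*e13456


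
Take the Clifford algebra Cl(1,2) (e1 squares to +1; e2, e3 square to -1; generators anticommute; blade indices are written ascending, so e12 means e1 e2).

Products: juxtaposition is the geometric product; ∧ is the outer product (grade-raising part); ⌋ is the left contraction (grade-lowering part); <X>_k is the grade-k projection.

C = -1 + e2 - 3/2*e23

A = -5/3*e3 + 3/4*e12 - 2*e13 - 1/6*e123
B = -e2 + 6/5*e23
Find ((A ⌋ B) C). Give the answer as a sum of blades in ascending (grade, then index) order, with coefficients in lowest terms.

step 1: -2*e2
step 2: 2 + 2*e2 - 3*e3
Answer: 2 + 2*e2 - 3*e3


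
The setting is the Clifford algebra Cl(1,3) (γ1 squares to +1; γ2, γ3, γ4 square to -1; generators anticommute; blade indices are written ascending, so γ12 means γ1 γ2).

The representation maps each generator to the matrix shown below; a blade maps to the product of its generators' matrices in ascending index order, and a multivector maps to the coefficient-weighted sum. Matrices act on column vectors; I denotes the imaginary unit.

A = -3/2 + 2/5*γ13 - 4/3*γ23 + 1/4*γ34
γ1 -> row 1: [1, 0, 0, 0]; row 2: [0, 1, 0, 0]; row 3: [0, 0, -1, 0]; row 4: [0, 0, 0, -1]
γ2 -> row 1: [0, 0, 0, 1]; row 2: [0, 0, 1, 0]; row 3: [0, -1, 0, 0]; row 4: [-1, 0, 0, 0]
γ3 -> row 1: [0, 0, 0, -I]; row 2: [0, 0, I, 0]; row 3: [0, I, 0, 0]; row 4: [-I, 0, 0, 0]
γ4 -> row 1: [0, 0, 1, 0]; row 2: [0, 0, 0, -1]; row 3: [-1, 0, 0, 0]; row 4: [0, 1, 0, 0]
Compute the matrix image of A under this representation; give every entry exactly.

Bivector images (products of the table entries): rho(γ13) = rho(γ1)rho(γ3) = row 1: [0, 0, 0, -I]; row 2: [0, 0, I, 0]; row 3: [0, -I, 0, 0]; row 4: [I, 0, 0, 0]; rho(γ23) = rho(γ2)rho(γ3) = row 1: [-I, 0, 0, 0]; row 2: [0, I, 0, 0]; row 3: [0, 0, -I, 0]; row 4: [0, 0, 0, I]; rho(γ34) = rho(γ3)rho(γ4) = row 1: [0, -I, 0, 0]; row 2: [-I, 0, 0, 0]; row 3: [0, 0, 0, -I]; row 4: [0, 0, -I, 0].
M = (-3/2)*1 + (2/5)*rho(γ13) + (-4/3)*rho(γ23) + (1/4)*rho(γ34), summed entrywise (1 is the identity matrix):
Answer: row 1: [-3/2 + 4*I/3, -I/4, 0, -2*I/5]; row 2: [-I/4, -3/2 - 4*I/3, 2*I/5, 0]; row 3: [0, -2*I/5, -3/2 + 4*I/3, -I/4]; row 4: [2*I/5, 0, -I/4, -3/2 - 4*I/3]


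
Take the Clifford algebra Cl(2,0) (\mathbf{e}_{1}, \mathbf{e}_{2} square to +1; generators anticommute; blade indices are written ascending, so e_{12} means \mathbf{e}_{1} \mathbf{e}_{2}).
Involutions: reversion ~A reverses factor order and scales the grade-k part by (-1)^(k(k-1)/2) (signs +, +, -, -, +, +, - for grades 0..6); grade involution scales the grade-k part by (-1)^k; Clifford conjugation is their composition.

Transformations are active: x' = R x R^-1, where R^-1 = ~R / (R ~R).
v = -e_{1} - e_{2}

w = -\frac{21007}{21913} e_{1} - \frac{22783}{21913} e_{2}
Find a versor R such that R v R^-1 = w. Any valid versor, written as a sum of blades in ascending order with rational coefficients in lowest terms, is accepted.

Construction: equal norms (both 2) license R = v + w = -\frac{42920}{21913} e_{1} - \frac{44696}{21913} e_{2} — nothing changes along that direction, while (v - w)/2 changes sign, so v maps onto w.
Answer: -\frac{42920}{21913} e_{1} - \frac{44696}{21913} e_{2}


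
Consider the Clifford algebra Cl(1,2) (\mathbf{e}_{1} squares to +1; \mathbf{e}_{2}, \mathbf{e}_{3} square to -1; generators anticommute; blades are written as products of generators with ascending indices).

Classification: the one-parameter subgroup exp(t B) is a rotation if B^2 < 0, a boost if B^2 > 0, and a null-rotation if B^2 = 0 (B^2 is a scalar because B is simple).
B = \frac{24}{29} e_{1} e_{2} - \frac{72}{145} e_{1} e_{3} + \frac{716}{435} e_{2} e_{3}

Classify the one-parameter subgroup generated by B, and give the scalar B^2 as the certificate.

B^2 term by term: the squares give (\frac{24}{29})^2*(e_{1} e_{2})^2 + (-\frac{72}{145})^2*(e_{1} e_{3})^2 + (\frac{716}{435})^2*(e_{2} e_{3})^2 = \frac{576}{841}*(+1) + \frac{5184}{21025}*(+1) + \frac{512656}{189225}*(-1) = -\frac{16}{9} (each basis 2-blade squares to minus the product of its generators' squares); cross terms between blades sharing an index anticommute and cancel. So B^2 = -\frac{16}{9}.
Answer: rotation, certificate B^2 = -\frac{16}{9}. Because -\frac{16}{9} is invariant under every versor sandwich, the classification follows from its sign alone.


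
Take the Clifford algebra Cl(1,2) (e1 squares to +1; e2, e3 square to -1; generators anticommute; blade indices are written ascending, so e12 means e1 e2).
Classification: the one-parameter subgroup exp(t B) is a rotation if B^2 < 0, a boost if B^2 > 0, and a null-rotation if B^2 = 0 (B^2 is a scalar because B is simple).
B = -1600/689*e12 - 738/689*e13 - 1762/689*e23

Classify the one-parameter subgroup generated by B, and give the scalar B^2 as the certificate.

B^2 term by term: the squares give (-1600/689)^2*(e12)^2 + (-738/689)^2*(e13)^2 + (-1762/689)^2*(e23)^2 = 2560000/474721*(+1) + 544644/474721*(+1) + 3104644/474721*(-1) = 0 (each basis 2-blade squares to minus the product of its generators' squares); cross terms between blades sharing an index anticommute and cancel. So B^2 = 0.
Answer: null-rotation, certificate B^2 = 0. No conjugation can change B^2 = 0; the sign gives the class.


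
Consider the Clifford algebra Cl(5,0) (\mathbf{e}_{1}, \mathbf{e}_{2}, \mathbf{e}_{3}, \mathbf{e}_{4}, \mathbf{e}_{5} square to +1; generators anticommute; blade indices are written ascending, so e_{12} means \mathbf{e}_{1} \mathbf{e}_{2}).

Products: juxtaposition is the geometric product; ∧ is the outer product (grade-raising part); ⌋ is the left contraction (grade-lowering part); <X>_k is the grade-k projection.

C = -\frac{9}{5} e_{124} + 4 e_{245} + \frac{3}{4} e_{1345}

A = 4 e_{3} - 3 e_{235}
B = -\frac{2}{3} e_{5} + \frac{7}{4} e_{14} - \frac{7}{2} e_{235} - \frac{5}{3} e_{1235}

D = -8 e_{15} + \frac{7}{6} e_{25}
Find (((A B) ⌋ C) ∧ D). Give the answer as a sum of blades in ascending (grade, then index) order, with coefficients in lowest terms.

step 1: -\frac{21}{2} + 5 e_{1} + 2 e_{23} + 14 e_{25} - \frac{8}{3} e_{35} - \frac{20}{3} e_{125} - 7 e_{134} - \frac{21}{4} e_{12345}
step 2: 56 e_{4} + \frac{21}{4} e_{5} - 2 e_{14} - 9 e_{24} + \frac{189}{10} e_{124} - 42 e_{245} + \frac{15}{4} e_{345} - \frac{63}{8} e_{1345}
step 3: 448 e_{145} - \frac{196}{3} e_{245} + \frac{223}{3} e_{1245}
Answer: 448 e_{145} - \frac{196}{3} e_{245} + \frac{223}{3} e_{1245}


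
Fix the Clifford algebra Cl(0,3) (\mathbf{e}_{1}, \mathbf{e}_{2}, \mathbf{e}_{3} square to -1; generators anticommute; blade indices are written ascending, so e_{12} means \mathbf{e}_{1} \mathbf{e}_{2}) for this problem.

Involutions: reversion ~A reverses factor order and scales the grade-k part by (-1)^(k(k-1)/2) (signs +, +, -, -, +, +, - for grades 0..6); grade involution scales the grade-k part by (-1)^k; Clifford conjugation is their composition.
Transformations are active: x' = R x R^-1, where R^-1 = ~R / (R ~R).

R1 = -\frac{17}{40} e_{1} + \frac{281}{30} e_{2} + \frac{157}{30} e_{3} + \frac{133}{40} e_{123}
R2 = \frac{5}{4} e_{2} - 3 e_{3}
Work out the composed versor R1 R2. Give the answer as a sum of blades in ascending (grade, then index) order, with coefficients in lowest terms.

Distribute over the terms of R2 (each basis-blade product reordered to ascending indices, repeated generators contracted through their squares):
R1 (\frac{5}{4} e_{2}) = -\frac{281}{24} - \frac{17}{32} e_{12} + \frac{133}{32} e_{13} - \frac{157}{24} e_{23}
R1 (-3 e_{3}) = \frac{157}{10} + \frac{399}{40} e_{12} + \frac{51}{40} e_{13} - \frac{281}{10} e_{23}
Summing the partial products and collecting blades:
Answer: \frac{479}{120} + \frac{1511}{160} e_{12} + \frac{869}{160} e_{13} - \frac{4157}{120} e_{23}


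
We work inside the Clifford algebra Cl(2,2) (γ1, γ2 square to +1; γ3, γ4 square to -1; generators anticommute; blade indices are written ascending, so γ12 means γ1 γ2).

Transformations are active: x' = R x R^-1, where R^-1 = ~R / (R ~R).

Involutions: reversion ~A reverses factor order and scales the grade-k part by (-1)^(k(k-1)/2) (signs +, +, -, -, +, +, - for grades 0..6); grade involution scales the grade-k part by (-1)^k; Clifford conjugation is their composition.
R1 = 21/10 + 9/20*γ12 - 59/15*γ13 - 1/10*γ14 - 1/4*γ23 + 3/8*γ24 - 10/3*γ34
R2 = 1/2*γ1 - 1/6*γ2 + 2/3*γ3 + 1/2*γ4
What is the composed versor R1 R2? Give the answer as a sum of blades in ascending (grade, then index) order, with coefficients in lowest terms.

Distribute over the terms of R2 (each basis-blade product reordered to ascending indices, repeated generators contracted through their squares):
R1 (1/2*γ1) = 21/20*γ1 - 9/40*γ2 + 59/30*γ3 + 1/20*γ4 - 1/8*γ123 + 3/16*γ124 - 5/3*γ134
R1 (-1/6*γ2) = -3/40*γ1 - 7/20*γ2 - 1/24*γ3 + 1/16*γ4 - 59/90*γ123 - 1/60*γ124 + 5/9*γ234
R1 (2/3*γ3) = 118/45*γ1 + 1/6*γ2 + 7/5*γ3 - 20/9*γ4 + 3/10*γ123 + 1/15*γ134 - 1/4*γ234
R1 (1/2*γ4) = 1/20*γ1 - 3/16*γ2 + 5/3*γ3 + 21/20*γ4 + 9/40*γ124 - 59/30*γ134 - 1/8*γ234
Summing the partial products and collecting blades:
Answer: 1313/360*γ1 - 143/240*γ2 + 599/120*γ3 - 763/720*γ4 - 173/360*γ123 + 19/48*γ124 - 107/30*γ134 + 13/72*γ234


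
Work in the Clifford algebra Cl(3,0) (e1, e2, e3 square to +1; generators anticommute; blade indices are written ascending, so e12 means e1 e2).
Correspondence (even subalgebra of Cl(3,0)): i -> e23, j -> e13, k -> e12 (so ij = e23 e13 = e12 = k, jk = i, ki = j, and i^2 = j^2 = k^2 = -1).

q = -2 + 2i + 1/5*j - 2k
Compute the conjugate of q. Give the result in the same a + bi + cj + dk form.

In blades: q = -2 - 2*e12 + 1/5*e13 + 2*e23.
Quaternion conjugation is reversion on the even subalgebra: the scalar is fixed and every grade-2 blade flips sign, giving -2 + 2*e12 - 1/5*e13 - 2*e23; translating back:
Answer: -2 - 2i - 1/5*j + 2k


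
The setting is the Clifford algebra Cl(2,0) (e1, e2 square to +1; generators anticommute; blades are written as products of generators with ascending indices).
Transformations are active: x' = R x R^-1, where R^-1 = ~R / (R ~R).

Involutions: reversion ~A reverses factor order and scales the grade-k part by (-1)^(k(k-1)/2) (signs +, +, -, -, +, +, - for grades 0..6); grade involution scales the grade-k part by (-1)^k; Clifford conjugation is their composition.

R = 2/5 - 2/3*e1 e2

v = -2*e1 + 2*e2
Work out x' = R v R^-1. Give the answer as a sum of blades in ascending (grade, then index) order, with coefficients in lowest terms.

~R = 2/5 + 2/3*e1 e2, and R ~R = 136/225, so R^-1 = ~R / (136/225).
R v = -32/15*e1 - 8/15*e2
Answer: -14/17*e1 - 46/17*e2


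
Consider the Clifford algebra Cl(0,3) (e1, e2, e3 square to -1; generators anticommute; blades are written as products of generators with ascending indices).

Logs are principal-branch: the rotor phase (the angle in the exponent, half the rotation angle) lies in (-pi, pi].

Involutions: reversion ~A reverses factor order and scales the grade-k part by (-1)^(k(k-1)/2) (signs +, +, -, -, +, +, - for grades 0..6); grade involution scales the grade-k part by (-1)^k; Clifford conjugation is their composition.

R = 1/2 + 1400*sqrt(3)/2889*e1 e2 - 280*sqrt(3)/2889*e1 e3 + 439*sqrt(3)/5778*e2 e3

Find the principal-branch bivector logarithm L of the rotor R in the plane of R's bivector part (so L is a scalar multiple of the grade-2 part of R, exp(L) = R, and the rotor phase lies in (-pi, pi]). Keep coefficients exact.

The scalar part of R is 1/2, and that scalar determines the rotor phase on the principal branch; recovering the unit plane as bivector-part over sine of the phase gives L = phase * plane.
Concretely: cos(phase) = 1/2 gives phase = ±pi/3, and since phase/sin(phase) is even the sign is immaterial: L = (phase/sin(phase)) * <R>_2 = (2*sqrt(3)*pi/9) * <R>_2.
Answer: 2800*pi/8667*e1 e2 - 560*pi/8667*e1 e3 + 439*pi/8667*e2 e3


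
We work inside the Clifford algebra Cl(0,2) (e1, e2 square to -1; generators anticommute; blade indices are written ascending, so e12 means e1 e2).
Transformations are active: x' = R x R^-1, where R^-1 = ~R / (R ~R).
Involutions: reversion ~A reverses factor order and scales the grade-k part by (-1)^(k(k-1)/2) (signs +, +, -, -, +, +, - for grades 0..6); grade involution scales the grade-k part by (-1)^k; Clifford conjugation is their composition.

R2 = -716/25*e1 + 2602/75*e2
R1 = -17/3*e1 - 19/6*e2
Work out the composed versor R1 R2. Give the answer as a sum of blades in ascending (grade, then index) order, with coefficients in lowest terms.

Distribute over the terms of R1 (each basis-blade product reordered to ascending indices, repeated generators contracted through their squares):
(-17/3*e1) R2 = -12172/75 - 44234/225*e12
(-19/6*e2) R2 = 24719/225 - 6802/75*e12
Summing the partial products and collecting blades:
Answer: -11797/225 - 12928/45*e12


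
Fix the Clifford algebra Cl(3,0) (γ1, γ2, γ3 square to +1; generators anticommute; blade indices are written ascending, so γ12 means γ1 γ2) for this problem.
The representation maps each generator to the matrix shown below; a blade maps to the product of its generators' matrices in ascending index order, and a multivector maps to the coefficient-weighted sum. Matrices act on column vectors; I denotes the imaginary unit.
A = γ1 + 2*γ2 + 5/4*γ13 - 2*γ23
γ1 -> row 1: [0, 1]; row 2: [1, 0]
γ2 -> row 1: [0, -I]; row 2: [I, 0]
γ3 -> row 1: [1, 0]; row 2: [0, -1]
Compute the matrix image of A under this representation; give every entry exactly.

Bivector images (products of the table entries): rho(γ13) = rho(γ1)rho(γ3) = row 1: [0, -1]; row 2: [1, 0]; rho(γ23) = rho(γ2)rho(γ3) = row 1: [0, I]; row 2: [I, 0].
M = (1)*rho(γ1) + (2)*rho(γ2) + (5/4)*rho(γ13) + (-2)*rho(γ23), summed entrywise:
Answer: row 1: [0, -1/4 - 4*I]; row 2: [9/4, 0]


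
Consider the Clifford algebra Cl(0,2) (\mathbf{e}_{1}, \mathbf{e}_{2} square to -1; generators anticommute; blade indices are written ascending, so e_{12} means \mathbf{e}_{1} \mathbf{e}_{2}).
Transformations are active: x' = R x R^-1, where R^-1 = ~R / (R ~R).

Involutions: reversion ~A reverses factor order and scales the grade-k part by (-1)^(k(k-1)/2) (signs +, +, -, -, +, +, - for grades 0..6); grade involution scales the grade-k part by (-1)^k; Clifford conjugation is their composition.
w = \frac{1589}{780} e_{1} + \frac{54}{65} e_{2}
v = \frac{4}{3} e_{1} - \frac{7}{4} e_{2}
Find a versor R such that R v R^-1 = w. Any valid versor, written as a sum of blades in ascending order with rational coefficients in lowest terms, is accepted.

Reasoning: v^2 = w^2 = -\frac{697}{144} since conjugation preserves the quadratic form; R = v + w = \frac{2629}{780} e_{1} - \frac{239}{260} e_{2} is then valid when invertible, keeping its own part and reversing (v - w)/2.
Answer: \frac{2629}{780} e_{1} - \frac{239}{260} e_{2}
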